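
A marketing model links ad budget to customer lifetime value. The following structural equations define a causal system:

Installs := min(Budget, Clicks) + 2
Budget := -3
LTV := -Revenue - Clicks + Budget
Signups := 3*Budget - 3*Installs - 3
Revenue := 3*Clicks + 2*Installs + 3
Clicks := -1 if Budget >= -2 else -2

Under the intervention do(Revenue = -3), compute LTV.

The intervention breaks the incoming arrows to Revenue: Revenue := 3*Clicks + 2*Installs + 3 no longer applies, and Revenue = -3.
Clicks = -1 if Budget >= -2 else -2  [with Budget=-3]  = -2
LTV = -Revenue - Clicks + Budget  [with Revenue=-3, Clicks=-2, Budget=-3]  = 2

2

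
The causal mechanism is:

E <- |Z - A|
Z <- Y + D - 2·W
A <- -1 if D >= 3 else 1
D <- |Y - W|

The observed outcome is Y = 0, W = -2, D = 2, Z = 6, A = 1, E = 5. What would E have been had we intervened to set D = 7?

The intervention breaks the incoming arrows to D: D <- |Y - W| no longer applies, and D = 7.
Z = Y + D - 2·W  [with Y=0, D=7, W=-2]  = 11
A = -1 if D >= 3 else 1  [with D=7]  = -1
E = |Z - A|  [with Z=11, A=-1]  = 12

12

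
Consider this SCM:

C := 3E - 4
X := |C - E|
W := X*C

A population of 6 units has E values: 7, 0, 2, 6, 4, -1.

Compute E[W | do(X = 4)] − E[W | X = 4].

do(X=4) breaks X's dependence on E. With X=4 fixed, W across the units is 68, -16, 8, 56, 32, -28, mean 20.
Observing X=4 restricts to units where X's equation naturally yields 4: E ∈ {0, 4}. In that subpopulation W = -16, 32, mean 8.
Difference = 20 − 8 = 12.

12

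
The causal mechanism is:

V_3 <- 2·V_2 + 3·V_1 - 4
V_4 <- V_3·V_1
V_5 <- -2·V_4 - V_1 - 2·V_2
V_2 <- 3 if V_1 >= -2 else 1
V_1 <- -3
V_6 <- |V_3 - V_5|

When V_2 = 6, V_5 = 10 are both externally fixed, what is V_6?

Setting V_2 = 6, V_5 = 10 by intervention discards those variables' equations.
V_3 = 2·V_2 + 3·V_1 - 4  [with V_2=6, V_1=-3]  = -1
V_6 = |V_3 - V_5|  [with V_3=-1, V_5=10]  = 11

11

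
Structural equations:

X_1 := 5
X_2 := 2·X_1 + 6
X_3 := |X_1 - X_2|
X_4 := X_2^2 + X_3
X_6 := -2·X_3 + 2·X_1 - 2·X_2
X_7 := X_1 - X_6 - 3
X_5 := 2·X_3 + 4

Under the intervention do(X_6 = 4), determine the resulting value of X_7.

Intervening sets X_6 = 4 and removes its equation (X_6 := -2·X_3 + 2·X_1 - 2·X_2).
X_7 = X_1 - X_6 - 3  [with X_1=5, X_6=4]  = -2

-2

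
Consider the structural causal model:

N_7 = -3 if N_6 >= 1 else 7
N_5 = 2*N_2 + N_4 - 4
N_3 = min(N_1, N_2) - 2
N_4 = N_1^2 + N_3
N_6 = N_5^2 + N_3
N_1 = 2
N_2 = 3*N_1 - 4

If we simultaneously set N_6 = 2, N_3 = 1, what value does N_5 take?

5

Under do(N_6 = 2, N_3 = 1), each intervened variable's structural equation is replaced by its fixed value.
N_2 = 3*N_1 - 4  [with N_1=2]  = 2
N_4 = N_1^2 + N_3  [with N_1=2, N_3=1]  = 5
N_5 = 2*N_2 + N_4 - 4  [with N_2=2, N_4=5]  = 5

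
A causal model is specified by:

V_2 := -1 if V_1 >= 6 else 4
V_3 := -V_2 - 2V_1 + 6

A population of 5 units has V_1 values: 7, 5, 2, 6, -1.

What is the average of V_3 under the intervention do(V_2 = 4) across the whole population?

-5.6

do(V_2=4) breaks V_2's dependence on V_1. With V_2=4 fixed, V_3 across the units is -12, -8, -2, -10, 4, mean -5.6.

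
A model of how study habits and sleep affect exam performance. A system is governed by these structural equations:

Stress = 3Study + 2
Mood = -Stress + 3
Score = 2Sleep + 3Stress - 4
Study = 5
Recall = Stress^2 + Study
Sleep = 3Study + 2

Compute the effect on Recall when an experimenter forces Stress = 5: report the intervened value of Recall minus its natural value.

-264

The intervention breaks the incoming arrows to Stress: Stress = 3Study + 2 no longer applies, and Stress = 5.
Recall = Stress^2 + Study  [with Stress=5, Study=5]  = 30
Without intervention: Stress = 3Study + 2  [with Study=5]  = 17; Recall = Stress^2 + Study  [with Stress=17, Study=5]  = 294.
Change = 30 − 294 = -264.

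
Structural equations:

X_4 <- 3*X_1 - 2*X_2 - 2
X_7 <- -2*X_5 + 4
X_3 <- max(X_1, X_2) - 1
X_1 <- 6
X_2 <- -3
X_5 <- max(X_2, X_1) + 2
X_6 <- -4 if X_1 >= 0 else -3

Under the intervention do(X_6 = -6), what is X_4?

22

do(X_6=-6) replaces the equation X_6 <- -4 if X_1 >= 0 else -3 with the constant X_6 = -6.
No directed path runs from X_6 to X_4, so X_4 keeps its natural value.
X_4 = 3*X_1 - 2*X_2 - 2  [with X_1=6, X_2=-3]  = 22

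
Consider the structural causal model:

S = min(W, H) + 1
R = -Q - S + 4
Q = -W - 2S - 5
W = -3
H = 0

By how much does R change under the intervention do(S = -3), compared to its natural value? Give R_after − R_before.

do(S=-3) replaces the equation S = min(W, H) + 1 with the constant S = -3.
Q = -W - 2S - 5  [with W=-3, S=-3]  = 4
R = -Q - S + 4  [with Q=4, S=-3]  = 3
Without intervention: S = min(W, H) + 1  [with W=-3, H=0]  = -2; Q = -W - 2S - 5  [with W=-3, S=-2]  = 2; R = -Q - S + 4  [with Q=2, S=-2]  = 4.
Change = 3 − 4 = -1.

-1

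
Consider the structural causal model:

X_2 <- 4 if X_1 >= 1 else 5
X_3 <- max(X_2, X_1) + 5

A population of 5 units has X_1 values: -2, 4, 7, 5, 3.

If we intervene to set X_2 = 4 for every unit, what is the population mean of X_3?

9.8

Every unit gets X_2=4 under the intervention. X_3 values become 9, 9, 12, 10, 9; E[X_3|do(X_2=4)] = 9.8.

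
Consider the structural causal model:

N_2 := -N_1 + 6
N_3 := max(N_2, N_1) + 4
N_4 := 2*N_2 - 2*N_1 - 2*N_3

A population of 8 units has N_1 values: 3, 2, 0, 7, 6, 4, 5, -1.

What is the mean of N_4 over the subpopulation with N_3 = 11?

-22

E[N_4|N_3=11] averages over only the 2 units with N_3=11 (N_1 = 7, -1): N_4 = -38, -6, mean -22.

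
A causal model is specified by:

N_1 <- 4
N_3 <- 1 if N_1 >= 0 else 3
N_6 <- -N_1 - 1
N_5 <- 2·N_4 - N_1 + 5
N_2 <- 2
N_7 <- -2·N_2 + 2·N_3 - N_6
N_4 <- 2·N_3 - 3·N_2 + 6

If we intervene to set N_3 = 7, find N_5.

29

do(N_3=7) replaces the equation N_3 <- 1 if N_1 >= 0 else 3 with the constant N_3 = 7.
N_4 = 2·N_3 - 3·N_2 + 6  [with N_3=7, N_2=2]  = 14
N_5 = 2·N_4 - N_1 + 5  [with N_4=14, N_1=4]  = 29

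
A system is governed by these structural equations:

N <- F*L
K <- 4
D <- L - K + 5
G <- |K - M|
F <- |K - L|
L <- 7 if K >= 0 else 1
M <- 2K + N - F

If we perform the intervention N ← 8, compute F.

3

Under do(N=8), the mechanism N <- F*L is discarded; N is fixed at 8.
Since F is not a descendant of the intervened variable, it is unaffected.
L = 7 if K >= 0 else 1  [with K=4]  = 7
F = |K - L|  [with K=4, L=7]  = 3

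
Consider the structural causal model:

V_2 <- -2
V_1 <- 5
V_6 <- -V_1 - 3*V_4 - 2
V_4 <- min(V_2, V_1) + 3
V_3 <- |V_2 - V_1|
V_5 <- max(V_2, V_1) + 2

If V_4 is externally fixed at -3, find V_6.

Under do(V_4=-3), the mechanism V_4 <- min(V_2, V_1) + 3 is discarded; V_4 is fixed at -3.
V_6 = -V_1 - 3*V_4 - 2  [with V_1=5, V_4=-3]  = 2

2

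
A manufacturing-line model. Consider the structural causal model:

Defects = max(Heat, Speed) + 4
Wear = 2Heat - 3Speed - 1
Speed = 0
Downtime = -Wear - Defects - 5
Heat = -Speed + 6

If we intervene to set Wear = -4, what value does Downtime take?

do(Wear=-4) replaces the equation Wear = 2Heat - 3Speed - 1 with the constant Wear = -4.
Heat = -Speed + 6  [with Speed=0]  = 6
Defects = max(Heat, Speed) + 4  [with Heat=6, Speed=0]  = 10
Downtime = -Wear - Defects - 5  [with Wear=-4, Defects=10]  = -11

-11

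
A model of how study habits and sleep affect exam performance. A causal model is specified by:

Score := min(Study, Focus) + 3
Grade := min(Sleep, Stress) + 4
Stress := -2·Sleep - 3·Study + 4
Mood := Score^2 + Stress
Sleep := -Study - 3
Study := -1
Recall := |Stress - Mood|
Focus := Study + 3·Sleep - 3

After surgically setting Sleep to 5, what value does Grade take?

do(Sleep=5) replaces the equation Sleep := -Study - 3 with the constant Sleep = 5.
Stress = -2·Sleep - 3·Study + 4  [with Sleep=5, Study=-1]  = -3
Grade = min(Sleep, Stress) + 4  [with Sleep=5, Stress=-3]  = 1

1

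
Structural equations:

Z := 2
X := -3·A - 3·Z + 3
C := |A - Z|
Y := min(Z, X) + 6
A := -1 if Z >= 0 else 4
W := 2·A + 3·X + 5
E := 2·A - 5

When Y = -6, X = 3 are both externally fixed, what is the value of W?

12

The joint intervention fixes Y = -6, X = 3, removing each variable's own equation.
A = -1 if Z >= 0 else 4  [with Z=2]  = -1
W = 2·A + 3·X + 5  [with A=-1, X=3]  = 12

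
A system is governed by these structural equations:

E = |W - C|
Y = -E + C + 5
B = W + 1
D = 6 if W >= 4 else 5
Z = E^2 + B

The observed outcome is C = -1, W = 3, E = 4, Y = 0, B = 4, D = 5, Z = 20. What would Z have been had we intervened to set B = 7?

Under do(B=7), the mechanism B = W + 1 is discarded; B is fixed at 7.
E = |W - C|  [with W=3, C=-1]  = 4
Z = E^2 + B  [with E=4, B=7]  = 23

23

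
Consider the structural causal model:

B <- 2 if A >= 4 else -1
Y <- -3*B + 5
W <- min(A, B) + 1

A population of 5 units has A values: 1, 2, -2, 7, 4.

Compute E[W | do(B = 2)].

2

do(B=2) breaks B's dependence on A. With B=2 fixed, W across the units is 2, 3, -1, 3, 3, mean 2.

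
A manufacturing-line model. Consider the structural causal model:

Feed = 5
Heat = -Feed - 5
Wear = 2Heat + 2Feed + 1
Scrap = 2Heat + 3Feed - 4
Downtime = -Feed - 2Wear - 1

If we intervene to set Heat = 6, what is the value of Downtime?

do(Heat=6) replaces the equation Heat = -Feed - 5 with the constant Heat = 6.
Wear = 2Heat + 2Feed + 1  [with Heat=6, Feed=5]  = 23
Downtime = -Feed - 2Wear - 1  [with Feed=5, Wear=23]  = -52

-52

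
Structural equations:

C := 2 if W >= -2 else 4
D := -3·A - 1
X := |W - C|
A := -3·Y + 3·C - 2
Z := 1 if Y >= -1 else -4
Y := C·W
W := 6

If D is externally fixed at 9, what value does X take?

Under do(D=9), the mechanism D := -3·A - 1 is discarded; D is fixed at 9.
Since X is not a descendant of the intervened variable, it is unaffected.
C = 2 if W >= -2 else 4  [with W=6]  = 2
X = |W - C|  [with W=6, C=2]  = 4

4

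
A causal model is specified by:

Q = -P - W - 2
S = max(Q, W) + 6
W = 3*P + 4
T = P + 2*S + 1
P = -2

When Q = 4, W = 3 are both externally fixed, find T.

19

Setting Q = 4, W = 3 by intervention discards those variables' equations.
S = max(Q, W) + 6  [with Q=4, W=3]  = 10
T = P + 2*S + 1  [with P=-2, S=10]  = 19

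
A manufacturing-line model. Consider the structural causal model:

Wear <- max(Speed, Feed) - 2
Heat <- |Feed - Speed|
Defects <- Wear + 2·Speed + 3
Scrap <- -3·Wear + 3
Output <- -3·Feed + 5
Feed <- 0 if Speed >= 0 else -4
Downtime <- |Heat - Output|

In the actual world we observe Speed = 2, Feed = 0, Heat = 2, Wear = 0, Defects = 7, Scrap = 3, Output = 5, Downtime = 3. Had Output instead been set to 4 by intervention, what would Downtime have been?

do(Output=4) replaces the equation Output <- -3·Feed + 5 with the constant Output = 4.
Feed = 0 if Speed >= 0 else -4  [with Speed=2]  = 0
Heat = |Feed - Speed|  [with Feed=0, Speed=2]  = 2
Downtime = |Heat - Output|  [with Heat=2, Output=4]  = 2

2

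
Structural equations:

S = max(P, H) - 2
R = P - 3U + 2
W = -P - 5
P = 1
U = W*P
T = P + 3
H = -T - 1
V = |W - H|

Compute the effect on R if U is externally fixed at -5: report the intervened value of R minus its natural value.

do(U=-5) replaces the equation U = W*P with the constant U = -5.
R = P - 3U + 2  [with P=1, U=-5]  = 18
Without intervention: W = -P - 5  [with P=1]  = -6; U = W*P  [with W=-6, P=1]  = -6; R = P - 3U + 2  [with P=1, U=-6]  = 21.
Change = 18 − 21 = -3.

-3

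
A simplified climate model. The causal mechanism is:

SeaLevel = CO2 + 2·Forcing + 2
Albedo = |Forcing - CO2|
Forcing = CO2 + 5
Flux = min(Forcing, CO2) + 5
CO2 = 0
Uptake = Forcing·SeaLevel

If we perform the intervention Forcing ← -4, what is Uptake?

24

Under do(Forcing=-4), the mechanism Forcing = CO2 + 5 is discarded; Forcing is fixed at -4.
SeaLevel = CO2 + 2·Forcing + 2  [with CO2=0, Forcing=-4]  = -6
Uptake = Forcing·SeaLevel  [with Forcing=-4, SeaLevel=-6]  = 24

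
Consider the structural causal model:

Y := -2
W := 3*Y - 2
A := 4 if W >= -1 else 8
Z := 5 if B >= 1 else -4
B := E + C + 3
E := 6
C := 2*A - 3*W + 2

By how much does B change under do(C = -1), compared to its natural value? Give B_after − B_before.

-43

The intervention breaks the incoming arrows to C: C := 2*A - 3*W + 2 no longer applies, and C = -1.
B = E + C + 3  [with E=6, C=-1]  = 8
Without intervention: W = 3*Y - 2  [with Y=-2]  = -8; A = 4 if W >= -1 else 8  [with W=-8]  = 8; C = 2*A - 3*W + 2  [with A=8, W=-8]  = 42; B = E + C + 3  [with E=6, C=42]  = 51.
Change = 8 − 51 = -43.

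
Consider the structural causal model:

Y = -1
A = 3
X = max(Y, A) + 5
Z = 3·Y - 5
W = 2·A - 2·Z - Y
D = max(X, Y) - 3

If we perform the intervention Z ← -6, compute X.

Under do(Z=-6), the mechanism Z = 3·Y - 5 is discarded; Z is fixed at -6.
Since X is not a descendant of the intervened variable, it is unaffected.
X = max(Y, A) + 5  [with Y=-1, A=3]  = 8

8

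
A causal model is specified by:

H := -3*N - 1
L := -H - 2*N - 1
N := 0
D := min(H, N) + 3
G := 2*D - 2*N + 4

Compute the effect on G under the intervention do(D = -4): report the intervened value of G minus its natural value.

-12

Intervening sets D = -4 and removes its equation (D := min(H, N) + 3).
G = 2*D - 2*N + 4  [with D=-4, N=0]  = -4
Without intervention: H = -3*N - 1  [with N=0]  = -1; D = min(H, N) + 3  [with H=-1, N=0]  = 2; G = 2*D - 2*N + 4  [with D=2, N=0]  = 8.
Change = -4 − 8 = -12.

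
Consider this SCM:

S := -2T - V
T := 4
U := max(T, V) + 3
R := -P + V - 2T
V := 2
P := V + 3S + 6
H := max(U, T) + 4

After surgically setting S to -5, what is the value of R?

The intervention breaks the incoming arrows to S: S := -2T - V no longer applies, and S = -5.
P = V + 3S + 6  [with V=2, S=-5]  = -7
R = -P + V - 2T  [with P=-7, V=2, T=4]  = 1

1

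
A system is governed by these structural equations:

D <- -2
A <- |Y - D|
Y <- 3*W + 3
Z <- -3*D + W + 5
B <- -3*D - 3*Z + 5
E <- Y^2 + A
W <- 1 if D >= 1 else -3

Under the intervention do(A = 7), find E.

The intervention breaks the incoming arrows to A: A <- |Y - D| no longer applies, and A = 7.
W = 1 if D >= 1 else -3  [with D=-2]  = -3
Y = 3*W + 3  [with W=-3]  = -6
E = Y^2 + A  [with Y=-6, A=7]  = 43

43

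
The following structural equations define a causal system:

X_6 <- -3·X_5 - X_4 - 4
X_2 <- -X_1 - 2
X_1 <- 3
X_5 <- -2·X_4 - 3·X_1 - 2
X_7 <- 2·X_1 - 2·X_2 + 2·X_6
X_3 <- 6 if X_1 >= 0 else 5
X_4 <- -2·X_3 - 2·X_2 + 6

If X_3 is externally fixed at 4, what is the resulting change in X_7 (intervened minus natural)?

The intervention breaks the incoming arrows to X_3: X_3 <- 6 if X_1 >= 0 else 5 no longer applies, and X_3 = 4.
X_2 = -X_1 - 2  [with X_1=3]  = -5
X_4 = -2·X_3 - 2·X_2 + 6  [with X_3=4, X_2=-5]  = 8
X_5 = -2·X_4 - 3·X_1 - 2  [with X_4=8, X_1=3]  = -27
X_6 = -3·X_5 - X_4 - 4  [with X_5=-27, X_4=8]  = 69
X_7 = 2·X_1 - 2·X_2 + 2·X_6  [with X_1=3, X_2=-5, X_6=69]  = 154
Without intervention: X_2 = -X_1 - 2  [with X_1=3]  = -5; X_3 = 6 if X_1 >= 0 else 5  [with X_1=3]  = 6; X_4 = -2·X_3 - 2·X_2 + 6  [with X_3=6, X_2=-5]  = 4; X_5 = -2·X_4 - 3·X_1 - 2  [with X_4=4, X_1=3]  = -19; X_6 = -3·X_5 - X_4 - 4  [with X_5=-19, X_4=4]  = 49; X_7 = 2·X_1 - 2·X_2 + 2·X_6  [with X_1=3, X_2=-5, X_6=49]  = 114.
Change = 154 − 114 = 40.

40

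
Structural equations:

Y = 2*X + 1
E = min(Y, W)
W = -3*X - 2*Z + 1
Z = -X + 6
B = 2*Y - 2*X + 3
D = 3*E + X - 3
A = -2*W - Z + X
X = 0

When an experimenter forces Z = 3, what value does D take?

-18

The intervention breaks the incoming arrows to Z: Z = -X + 6 no longer applies, and Z = 3.
Y = 2*X + 1  [with X=0]  = 1
W = -3*X - 2*Z + 1  [with X=0, Z=3]  = -5
E = min(Y, W)  [with Y=1, W=-5]  = -5
D = 3*E + X - 3  [with E=-5, X=0]  = -18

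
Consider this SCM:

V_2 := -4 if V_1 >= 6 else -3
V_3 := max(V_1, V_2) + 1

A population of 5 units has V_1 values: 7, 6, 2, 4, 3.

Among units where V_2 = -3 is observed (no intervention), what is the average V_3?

4

E[V_3|V_2=-3] averages over only the 3 units with V_2=-3 (V_1 = 2, 4, 3): V_3 = 3, 5, 4, mean 4.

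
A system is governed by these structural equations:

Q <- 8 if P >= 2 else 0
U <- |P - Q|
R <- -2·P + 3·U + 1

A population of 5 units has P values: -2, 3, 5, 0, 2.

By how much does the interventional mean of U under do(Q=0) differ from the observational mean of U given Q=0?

Every unit gets Q=0 under the intervention. U values become 2, 3, 5, 0, 2; E[U|do(Q=0)] = 2.4.
Conditioning on Q=0 selects the 2 unit(s) with P ∈ {-2, 0}. Their U values: 2, 0. Mean = 1.
Difference = 2.4 − 1 = 1.4.

1.4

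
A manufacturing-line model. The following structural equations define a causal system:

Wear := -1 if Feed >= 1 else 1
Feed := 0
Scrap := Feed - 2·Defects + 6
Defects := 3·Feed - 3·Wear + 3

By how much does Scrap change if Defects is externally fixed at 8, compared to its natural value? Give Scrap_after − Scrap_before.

-16

The intervention breaks the incoming arrows to Defects: Defects := 3·Feed - 3·Wear + 3 no longer applies, and Defects = 8.
Scrap = Feed - 2·Defects + 6  [with Feed=0, Defects=8]  = -10
Without intervention: Wear = -1 if Feed >= 1 else 1  [with Feed=0]  = 1; Defects = 3·Feed - 3·Wear + 3  [with Feed=0, Wear=1]  = 0; Scrap = Feed - 2·Defects + 6  [with Feed=0, Defects=0]  = 6.
Change = -10 − 6 = -16.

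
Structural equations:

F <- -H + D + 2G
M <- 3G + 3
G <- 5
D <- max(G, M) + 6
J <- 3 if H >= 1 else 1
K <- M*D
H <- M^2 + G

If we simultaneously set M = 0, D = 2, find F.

7

Under do(M = 0, D = 2), each intervened variable's structural equation is replaced by its fixed value.
H = M^2 + G  [with M=0, G=5]  = 5
F = -H + D + 2G  [with H=5, D=2, G=5]  = 7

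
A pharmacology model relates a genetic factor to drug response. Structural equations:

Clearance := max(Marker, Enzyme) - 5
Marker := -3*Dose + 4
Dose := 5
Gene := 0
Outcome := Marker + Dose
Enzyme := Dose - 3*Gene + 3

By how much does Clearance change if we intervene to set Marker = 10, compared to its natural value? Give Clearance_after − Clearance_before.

2

Intervening sets Marker = 10 and removes its equation (Marker := -3*Dose + 4).
Enzyme = Dose - 3*Gene + 3  [with Dose=5, Gene=0]  = 8
Clearance = max(Marker, Enzyme) - 5  [with Marker=10, Enzyme=8]  = 5
Without intervention: Enzyme = Dose - 3*Gene + 3  [with Dose=5, Gene=0]  = 8; Marker = -3*Dose + 4  [with Dose=5]  = -11; Clearance = max(Marker, Enzyme) - 5  [with Marker=-11, Enzyme=8]  = 3.
Change = 5 − 3 = 2.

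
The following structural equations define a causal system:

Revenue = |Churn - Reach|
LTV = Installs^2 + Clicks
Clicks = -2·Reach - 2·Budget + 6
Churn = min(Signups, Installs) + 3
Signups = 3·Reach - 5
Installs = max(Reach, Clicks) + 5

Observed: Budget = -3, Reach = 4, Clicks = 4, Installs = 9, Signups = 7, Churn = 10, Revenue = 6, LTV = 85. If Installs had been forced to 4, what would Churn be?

Under do(Installs=4), the mechanism Installs = max(Reach, Clicks) + 5 is discarded; Installs is fixed at 4.
Signups = 3·Reach - 5  [with Reach=4]  = 7
Churn = min(Signups, Installs) + 3  [with Signups=7, Installs=4]  = 7

7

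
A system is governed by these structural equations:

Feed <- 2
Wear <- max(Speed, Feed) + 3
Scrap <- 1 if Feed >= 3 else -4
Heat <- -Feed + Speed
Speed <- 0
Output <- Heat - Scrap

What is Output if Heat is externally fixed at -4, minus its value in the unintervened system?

-2

The intervention breaks the incoming arrows to Heat: Heat <- -Feed + Speed no longer applies, and Heat = -4.
Scrap = 1 if Feed >= 3 else -4  [with Feed=2]  = -4
Output = Heat - Scrap  [with Heat=-4, Scrap=-4]  = 0
Without intervention: Heat = -Feed + Speed  [with Feed=2, Speed=0]  = -2; Scrap = 1 if Feed >= 3 else -4  [with Feed=2]  = -4; Output = Heat - Scrap  [with Heat=-2, Scrap=-4]  = 2.
Change = 0 − 2 = -2.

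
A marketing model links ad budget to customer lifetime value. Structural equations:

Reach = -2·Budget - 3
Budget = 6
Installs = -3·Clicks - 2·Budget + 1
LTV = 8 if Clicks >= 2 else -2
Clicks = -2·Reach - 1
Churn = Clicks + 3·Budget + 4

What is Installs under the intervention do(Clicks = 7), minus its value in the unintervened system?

The intervention breaks the incoming arrows to Clicks: Clicks = -2·Reach - 1 no longer applies, and Clicks = 7.
Installs = -3·Clicks - 2·Budget + 1  [with Clicks=7, Budget=6]  = -32
Without intervention: Reach = -2·Budget - 3  [with Budget=6]  = -15; Clicks = -2·Reach - 1  [with Reach=-15]  = 29; Installs = -3·Clicks - 2·Budget + 1  [with Clicks=29, Budget=6]  = -98.
Change = -32 − (-98) = 66.

66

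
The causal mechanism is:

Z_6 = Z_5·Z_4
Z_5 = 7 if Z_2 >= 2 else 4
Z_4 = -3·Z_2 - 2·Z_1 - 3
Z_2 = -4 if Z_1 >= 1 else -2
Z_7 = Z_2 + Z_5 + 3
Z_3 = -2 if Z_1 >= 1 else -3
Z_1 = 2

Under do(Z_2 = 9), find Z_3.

-2

The intervention breaks the incoming arrows to Z_2: Z_2 = -4 if Z_1 >= 1 else -2 no longer applies, and Z_2 = 9.
Since Z_3 is not a descendant of the intervened variable, it is unaffected.
Z_3 = -2 if Z_1 >= 1 else -3  [with Z_1=2]  = -2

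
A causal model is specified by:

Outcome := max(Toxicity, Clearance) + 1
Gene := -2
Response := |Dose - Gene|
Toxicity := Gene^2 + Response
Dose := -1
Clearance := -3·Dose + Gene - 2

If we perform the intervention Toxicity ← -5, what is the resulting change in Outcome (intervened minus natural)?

-6

Under do(Toxicity=-5), the mechanism Toxicity := Gene^2 + Response is discarded; Toxicity is fixed at -5.
Clearance = -3·Dose + Gene - 2  [with Dose=-1, Gene=-2]  = -1
Outcome = max(Toxicity, Clearance) + 1  [with Toxicity=-5, Clearance=-1]  = 0
Without intervention: Response = |Dose - Gene|  [with Dose=-1, Gene=-2]  = 1; Toxicity = Gene^2 + Response  [with Gene=-2, Response=1]  = 5; Clearance = -3·Dose + Gene - 2  [with Dose=-1, Gene=-2]  = -1; Outcome = max(Toxicity, Clearance) + 1  [with Toxicity=5, Clearance=-1]  = 6.
Change = 0 − 6 = -6.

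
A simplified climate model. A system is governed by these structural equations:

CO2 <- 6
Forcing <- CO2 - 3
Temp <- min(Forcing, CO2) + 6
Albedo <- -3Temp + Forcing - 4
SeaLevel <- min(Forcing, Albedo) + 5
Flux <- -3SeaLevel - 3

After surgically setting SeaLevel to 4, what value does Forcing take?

Under do(SeaLevel=4), the mechanism SeaLevel <- min(Forcing, Albedo) + 5 is discarded; SeaLevel is fixed at 4.
No directed path runs from SeaLevel to Forcing, so Forcing keeps its natural value.
Forcing = CO2 - 3  [with CO2=6]  = 3

3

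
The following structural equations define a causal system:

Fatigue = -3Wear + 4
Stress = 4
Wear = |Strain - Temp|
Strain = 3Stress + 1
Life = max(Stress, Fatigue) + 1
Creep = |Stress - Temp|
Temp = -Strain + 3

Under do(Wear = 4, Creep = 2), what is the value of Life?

5

Setting Wear = 4, Creep = 2 by intervention discards those variables' equations.
Fatigue = -3Wear + 4  [with Wear=4]  = -8
Life = max(Stress, Fatigue) + 1  [with Stress=4, Fatigue=-8]  = 5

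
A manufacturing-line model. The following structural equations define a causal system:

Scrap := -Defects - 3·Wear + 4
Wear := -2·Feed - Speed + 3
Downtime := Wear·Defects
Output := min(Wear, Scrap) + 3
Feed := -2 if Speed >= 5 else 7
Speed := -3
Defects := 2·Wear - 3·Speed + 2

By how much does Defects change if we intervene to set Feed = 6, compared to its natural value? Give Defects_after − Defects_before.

Under do(Feed=6), the mechanism Feed := -2 if Speed >= 5 else 7 is discarded; Feed is fixed at 6.
Wear = -2·Feed - Speed + 3  [with Feed=6, Speed=-3]  = -6
Defects = 2·Wear - 3·Speed + 2  [with Wear=-6, Speed=-3]  = -1
Without intervention: Feed = -2 if Speed >= 5 else 7  [with Speed=-3]  = 7; Wear = -2·Feed - Speed + 3  [with Feed=7, Speed=-3]  = -8; Defects = 2·Wear - 3·Speed + 2  [with Wear=-8, Speed=-3]  = -5.
Change = -1 − (-5) = 4.

4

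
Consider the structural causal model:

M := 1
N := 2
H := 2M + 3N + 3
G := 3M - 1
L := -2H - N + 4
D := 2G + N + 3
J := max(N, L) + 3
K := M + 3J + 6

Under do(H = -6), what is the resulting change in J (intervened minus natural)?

The intervention breaks the incoming arrows to H: H := 2M + 3N + 3 no longer applies, and H = -6.
L = -2H - N + 4  [with H=-6, N=2]  = 14
J = max(N, L) + 3  [with N=2, L=14]  = 17
Without intervention: H = 2M + 3N + 3  [with M=1, N=2]  = 11; L = -2H - N + 4  [with H=11, N=2]  = -20; J = max(N, L) + 3  [with N=2, L=-20]  = 5.
Change = 17 − 5 = 12.

12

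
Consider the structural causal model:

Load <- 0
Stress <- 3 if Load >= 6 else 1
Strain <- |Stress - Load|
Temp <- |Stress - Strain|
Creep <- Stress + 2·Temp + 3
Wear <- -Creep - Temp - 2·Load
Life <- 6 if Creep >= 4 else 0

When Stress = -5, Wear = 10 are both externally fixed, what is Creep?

18

Setting Stress = -5, Wear = 10 by intervention discards those variables' equations.
Strain = |Stress - Load|  [with Stress=-5, Load=0]  = 5
Temp = |Stress - Strain|  [with Stress=-5, Strain=5]  = 10
Creep = Stress + 2·Temp + 3  [with Stress=-5, Temp=10]  = 18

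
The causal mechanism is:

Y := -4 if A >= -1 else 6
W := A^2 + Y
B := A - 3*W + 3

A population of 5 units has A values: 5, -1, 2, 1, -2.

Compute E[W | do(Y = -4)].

do(Y=-4) breaks Y's dependence on A. With Y=-4 fixed, W across the units is 21, -3, 0, -3, 0, mean 3.

3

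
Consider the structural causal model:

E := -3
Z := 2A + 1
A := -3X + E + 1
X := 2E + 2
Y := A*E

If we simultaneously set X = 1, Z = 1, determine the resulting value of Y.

The joint intervention fixes X = 1, Z = 1, removing each variable's own equation.
A = -3X + E + 1  [with X=1, E=-3]  = -5
Y = A*E  [with A=-5, E=-3]  = 15

15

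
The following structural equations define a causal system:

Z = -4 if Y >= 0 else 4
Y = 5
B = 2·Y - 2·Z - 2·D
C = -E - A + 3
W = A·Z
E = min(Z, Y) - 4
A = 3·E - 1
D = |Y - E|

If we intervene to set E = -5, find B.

-2

do(E=-5) replaces the equation E = min(Z, Y) - 4 with the constant E = -5.
Z = -4 if Y >= 0 else 4  [with Y=5]  = -4
D = |Y - E|  [with Y=5, E=-5]  = 10
B = 2·Y - 2·Z - 2·D  [with Y=5, Z=-4, D=10]  = -2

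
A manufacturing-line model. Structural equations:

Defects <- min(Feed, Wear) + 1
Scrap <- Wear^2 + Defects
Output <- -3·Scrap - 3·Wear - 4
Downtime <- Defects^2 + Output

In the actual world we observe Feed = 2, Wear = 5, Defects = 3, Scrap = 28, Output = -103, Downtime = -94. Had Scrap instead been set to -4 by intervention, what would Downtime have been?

2

Under do(Scrap=-4), the mechanism Scrap <- Wear^2 + Defects is discarded; Scrap is fixed at -4.
Defects = min(Feed, Wear) + 1  [with Feed=2, Wear=5]  = 3
Output = -3·Scrap - 3·Wear - 4  [with Scrap=-4, Wear=5]  = -7
Downtime = Defects^2 + Output  [with Defects=3, Output=-7]  = 2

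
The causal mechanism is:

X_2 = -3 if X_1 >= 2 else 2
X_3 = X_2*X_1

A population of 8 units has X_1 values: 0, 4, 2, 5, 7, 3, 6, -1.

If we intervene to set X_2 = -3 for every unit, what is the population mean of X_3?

-9.75

The intervention sets X_2=-3 in all 8 units regardless of X_1. Recomputing X_3 per unit gives 0, -12, -6, -15, -21, -9, -18, 3; average -9.75.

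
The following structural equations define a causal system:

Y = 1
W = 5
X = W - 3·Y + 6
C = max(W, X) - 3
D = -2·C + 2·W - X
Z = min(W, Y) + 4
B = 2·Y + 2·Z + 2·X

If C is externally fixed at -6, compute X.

8

Under do(C=-6), the mechanism C = max(W, X) - 3 is discarded; C is fixed at -6.
Since X is not a descendant of the intervened variable, it is unaffected.
X = W - 3·Y + 6  [with W=5, Y=1]  = 8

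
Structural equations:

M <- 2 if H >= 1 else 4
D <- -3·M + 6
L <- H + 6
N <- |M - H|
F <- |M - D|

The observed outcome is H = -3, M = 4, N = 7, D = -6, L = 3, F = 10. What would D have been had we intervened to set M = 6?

-12

Under do(M=6), the mechanism M <- 2 if H >= 1 else 4 is discarded; M is fixed at 6.
D = -3·M + 6  [with M=6]  = -12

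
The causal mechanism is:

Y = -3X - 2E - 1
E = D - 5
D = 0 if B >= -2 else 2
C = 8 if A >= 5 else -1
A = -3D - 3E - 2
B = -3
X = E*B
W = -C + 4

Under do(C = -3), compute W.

7

Intervening sets C = -3 and removes its equation (C = 8 if A >= 5 else -1).
W = -C + 4  [with C=-3]  = 7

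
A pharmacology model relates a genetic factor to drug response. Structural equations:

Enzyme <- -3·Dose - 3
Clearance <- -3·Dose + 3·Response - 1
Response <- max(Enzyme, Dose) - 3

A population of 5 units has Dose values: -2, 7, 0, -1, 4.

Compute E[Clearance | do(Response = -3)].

The intervention sets Response=-3 in all 5 units regardless of Dose. Recomputing Clearance per unit gives -4, -31, -10, -7, -22; average -14.8.

-14.8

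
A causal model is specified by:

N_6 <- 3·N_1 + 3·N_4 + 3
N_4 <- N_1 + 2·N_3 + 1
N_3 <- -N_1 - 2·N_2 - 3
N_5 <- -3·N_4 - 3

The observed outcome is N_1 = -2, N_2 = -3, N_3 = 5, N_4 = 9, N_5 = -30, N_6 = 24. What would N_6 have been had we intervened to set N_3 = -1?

-12

The intervention breaks the incoming arrows to N_3: N_3 <- -N_1 - 2·N_2 - 3 no longer applies, and N_3 = -1.
N_4 = N_1 + 2·N_3 + 1  [with N_1=-2, N_3=-1]  = -3
N_6 = 3·N_1 + 3·N_4 + 3  [with N_1=-2, N_4=-3]  = -12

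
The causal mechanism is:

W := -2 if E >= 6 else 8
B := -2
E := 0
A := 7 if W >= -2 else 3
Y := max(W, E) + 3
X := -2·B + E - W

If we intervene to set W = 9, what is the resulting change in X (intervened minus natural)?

-1

The intervention breaks the incoming arrows to W: W := -2 if E >= 6 else 8 no longer applies, and W = 9.
X = -2·B + E - W  [with B=-2, E=0, W=9]  = -5
Without intervention: W = -2 if E >= 6 else 8  [with E=0]  = 8; X = -2·B + E - W  [with B=-2, E=0, W=8]  = -4.
Change = -5 − (-4) = -1.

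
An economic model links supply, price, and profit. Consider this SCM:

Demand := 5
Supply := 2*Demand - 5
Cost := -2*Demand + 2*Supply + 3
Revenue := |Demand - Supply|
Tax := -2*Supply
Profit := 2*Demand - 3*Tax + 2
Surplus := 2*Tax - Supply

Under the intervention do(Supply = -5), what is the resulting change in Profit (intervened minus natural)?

Under do(Supply=-5), the mechanism Supply := 2*Demand - 5 is discarded; Supply is fixed at -5.
Tax = -2*Supply  [with Supply=-5]  = 10
Profit = 2*Demand - 3*Tax + 2  [with Demand=5, Tax=10]  = -18
Without intervention: Supply = 2*Demand - 5  [with Demand=5]  = 5; Tax = -2*Supply  [with Supply=5]  = -10; Profit = 2*Demand - 3*Tax + 2  [with Demand=5, Tax=-10]  = 42.
Change = -18 − 42 = -60.

-60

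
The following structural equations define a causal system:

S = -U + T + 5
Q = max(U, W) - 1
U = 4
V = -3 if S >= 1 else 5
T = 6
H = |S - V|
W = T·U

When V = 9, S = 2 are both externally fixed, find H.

7

Under do(V = 9, S = 2), each intervened variable's structural equation is replaced by its fixed value.
H = |S - V|  [with S=2, V=9]  = 7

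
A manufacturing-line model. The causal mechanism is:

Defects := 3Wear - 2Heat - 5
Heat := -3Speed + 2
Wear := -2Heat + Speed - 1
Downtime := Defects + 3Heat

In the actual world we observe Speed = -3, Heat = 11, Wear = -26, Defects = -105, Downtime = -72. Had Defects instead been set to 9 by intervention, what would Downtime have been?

Intervening sets Defects = 9 and removes its equation (Defects := 3Wear - 2Heat - 5).
Heat = -3Speed + 2  [with Speed=-3]  = 11
Downtime = Defects + 3Heat  [with Defects=9, Heat=11]  = 42

42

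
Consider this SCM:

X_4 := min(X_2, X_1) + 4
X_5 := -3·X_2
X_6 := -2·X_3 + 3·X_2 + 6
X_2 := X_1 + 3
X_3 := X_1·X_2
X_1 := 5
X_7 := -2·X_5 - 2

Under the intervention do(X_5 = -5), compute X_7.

Under do(X_5=-5), the mechanism X_5 := -3·X_2 is discarded; X_5 is fixed at -5.
X_7 = -2·X_5 - 2  [with X_5=-5]  = 8

8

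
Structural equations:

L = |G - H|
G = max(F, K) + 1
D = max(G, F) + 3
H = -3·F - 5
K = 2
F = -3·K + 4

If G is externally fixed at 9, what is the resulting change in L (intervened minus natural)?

The intervention breaks the incoming arrows to G: G = max(F, K) + 1 no longer applies, and G = 9.
F = -3·K + 4  [with K=2]  = -2
H = -3·F - 5  [with F=-2]  = 1
L = |G - H|  [with G=9, H=1]  = 8
Without intervention: F = -3·K + 4  [with K=2]  = -2; G = max(F, K) + 1  [with F=-2, K=2]  = 3; H = -3·F - 5  [with F=-2]  = 1; L = |G - H|  [with G=3, H=1]  = 2.
Change = 8 − 2 = 6.

6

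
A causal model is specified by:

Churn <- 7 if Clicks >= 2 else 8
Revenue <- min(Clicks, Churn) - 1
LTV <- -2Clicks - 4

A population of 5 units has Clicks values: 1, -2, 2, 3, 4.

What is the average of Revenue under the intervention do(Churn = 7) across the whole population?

Every unit gets Churn=7 under the intervention. Revenue values become 0, -3, 1, 2, 3; E[Revenue|do(Churn=7)] = 0.6.

0.6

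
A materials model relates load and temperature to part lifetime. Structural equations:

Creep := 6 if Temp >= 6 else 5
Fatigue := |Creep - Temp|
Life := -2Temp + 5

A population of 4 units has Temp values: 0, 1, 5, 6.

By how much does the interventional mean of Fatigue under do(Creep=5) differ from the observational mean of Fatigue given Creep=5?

-0.5

The intervention sets Creep=5 in all 4 units regardless of Temp. Recomputing Fatigue per unit gives 5, 4, 0, 1; average 2.5.
Observing Creep=5 restricts to units where Creep's equation naturally yields 5: Temp ∈ {0, 1, 5}. In that subpopulation Fatigue = 5, 4, 0, mean 3.
Difference = 2.5 − 3 = -0.5.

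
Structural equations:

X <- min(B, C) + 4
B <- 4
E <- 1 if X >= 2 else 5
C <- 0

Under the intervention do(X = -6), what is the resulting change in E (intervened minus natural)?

4

The intervention breaks the incoming arrows to X: X <- min(B, C) + 4 no longer applies, and X = -6.
E = 1 if X >= 2 else 5  [with X=-6]  = 5
Without intervention: X = min(B, C) + 4  [with B=4, C=0]  = 4; E = 1 if X >= 2 else 5  [with X=4]  = 1.
Change = 5 − 1 = 4.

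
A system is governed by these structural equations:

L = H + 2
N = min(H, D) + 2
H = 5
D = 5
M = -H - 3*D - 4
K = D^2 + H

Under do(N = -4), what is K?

The intervention breaks the incoming arrows to N: N = min(H, D) + 2 no longer applies, and N = -4.
Since K is not a descendant of the intervened variable, it is unaffected.
K = D^2 + H  [with D=5, H=5]  = 30

30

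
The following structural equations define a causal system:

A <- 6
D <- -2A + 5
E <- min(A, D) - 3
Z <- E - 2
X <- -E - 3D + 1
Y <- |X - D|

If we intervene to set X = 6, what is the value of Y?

The intervention breaks the incoming arrows to X: X <- -E - 3D + 1 no longer applies, and X = 6.
D = -2A + 5  [with A=6]  = -7
Y = |X - D|  [with X=6, D=-7]  = 13

13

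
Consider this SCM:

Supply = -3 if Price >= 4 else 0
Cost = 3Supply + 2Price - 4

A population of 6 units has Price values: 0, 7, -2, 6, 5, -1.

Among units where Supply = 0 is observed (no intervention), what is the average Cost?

-6

E[Cost|Supply=0] averages over only the 3 units with Supply=0 (Price = 0, -2, -1): Cost = -4, -8, -6, mean -6.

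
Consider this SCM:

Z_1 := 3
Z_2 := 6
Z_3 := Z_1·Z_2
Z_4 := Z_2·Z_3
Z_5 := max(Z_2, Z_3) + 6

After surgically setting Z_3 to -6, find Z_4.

The intervention breaks the incoming arrows to Z_3: Z_3 := Z_1·Z_2 no longer applies, and Z_3 = -6.
Z_4 = Z_2·Z_3  [with Z_2=6, Z_3=-6]  = -36

-36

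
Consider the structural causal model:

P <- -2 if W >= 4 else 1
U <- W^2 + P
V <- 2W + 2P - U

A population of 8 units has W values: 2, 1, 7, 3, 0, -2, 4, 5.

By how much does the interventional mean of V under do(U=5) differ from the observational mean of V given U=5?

Every unit gets U=5 under the intervention. V values become 1, -1, 5, 3, -3, -7, -1, 1; E[V|do(U=5)] = -0.25.
Conditioning on U=5 selects the 2 unit(s) with W ∈ {2, -2}. Their V values: 1, -7. Mean = -3.
Difference = -0.25 − (-3) = 2.75.

2.75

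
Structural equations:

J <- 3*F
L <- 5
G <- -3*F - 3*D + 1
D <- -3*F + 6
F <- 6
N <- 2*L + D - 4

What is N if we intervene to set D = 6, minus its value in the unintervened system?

18

Intervening sets D = 6 and removes its equation (D <- -3*F + 6).
N = 2*L + D - 4  [with L=5, D=6]  = 12
Without intervention: D = -3*F + 6  [with F=6]  = -12; N = 2*L + D - 4  [with L=5, D=-12]  = -6.
Change = 12 − (-6) = 18.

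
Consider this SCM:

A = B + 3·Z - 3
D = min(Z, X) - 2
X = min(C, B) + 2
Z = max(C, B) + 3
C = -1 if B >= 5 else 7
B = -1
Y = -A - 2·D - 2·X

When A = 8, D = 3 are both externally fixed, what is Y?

-16

Setting A = 8, D = 3 by intervention discards those variables' equations.
C = -1 if B >= 5 else 7  [with B=-1]  = 7
X = min(C, B) + 2  [with C=7, B=-1]  = 1
Y = -A - 2·D - 2·X  [with A=8, D=3, X=1]  = -16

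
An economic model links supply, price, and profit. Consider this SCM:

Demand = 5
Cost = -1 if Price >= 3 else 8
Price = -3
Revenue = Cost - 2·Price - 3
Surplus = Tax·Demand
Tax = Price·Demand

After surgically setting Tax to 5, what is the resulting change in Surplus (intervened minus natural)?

100

The intervention breaks the incoming arrows to Tax: Tax = Price·Demand no longer applies, and Tax = 5.
Surplus = Tax·Demand  [with Tax=5, Demand=5]  = 25
Without intervention: Tax = Price·Demand  [with Price=-3, Demand=5]  = -15; Surplus = Tax·Demand  [with Tax=-15, Demand=5]  = -75.
Change = 25 − (-75) = 100.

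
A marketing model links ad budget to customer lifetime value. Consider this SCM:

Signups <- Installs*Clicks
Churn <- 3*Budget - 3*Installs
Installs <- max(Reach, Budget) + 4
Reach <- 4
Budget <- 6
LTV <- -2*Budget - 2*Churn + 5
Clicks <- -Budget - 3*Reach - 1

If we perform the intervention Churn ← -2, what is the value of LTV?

-3

Intervening sets Churn = -2 and removes its equation (Churn <- 3*Budget - 3*Installs).
LTV = -2*Budget - 2*Churn + 5  [with Budget=6, Churn=-2]  = -3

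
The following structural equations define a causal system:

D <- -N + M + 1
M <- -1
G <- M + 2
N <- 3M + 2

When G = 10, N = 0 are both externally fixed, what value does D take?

Setting G = 10, N = 0 by intervention discards those variables' equations.
D = -N + M + 1  [with N=0, M=-1]  = 0

0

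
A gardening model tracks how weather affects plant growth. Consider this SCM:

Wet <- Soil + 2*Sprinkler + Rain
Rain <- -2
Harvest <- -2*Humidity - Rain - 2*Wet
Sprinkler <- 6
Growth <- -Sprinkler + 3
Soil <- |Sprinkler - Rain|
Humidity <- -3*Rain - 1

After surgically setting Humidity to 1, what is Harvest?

Intervening sets Humidity = 1 and removes its equation (Humidity <- -3*Rain - 1).
Soil = |Sprinkler - Rain|  [with Sprinkler=6, Rain=-2]  = 8
Wet = Soil + 2*Sprinkler + Rain  [with Soil=8, Sprinkler=6, Rain=-2]  = 18
Harvest = -2*Humidity - Rain - 2*Wet  [with Humidity=1, Rain=-2, Wet=18]  = -36

-36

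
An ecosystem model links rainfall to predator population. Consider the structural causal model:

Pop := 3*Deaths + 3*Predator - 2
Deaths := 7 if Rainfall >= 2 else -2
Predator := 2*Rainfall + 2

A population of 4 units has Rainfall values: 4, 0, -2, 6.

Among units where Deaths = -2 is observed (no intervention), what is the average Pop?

-8

Conditioning on Deaths=-2 selects the 2 unit(s) with Rainfall ∈ {0, -2}. Their Pop values: -2, -14. Mean = -8.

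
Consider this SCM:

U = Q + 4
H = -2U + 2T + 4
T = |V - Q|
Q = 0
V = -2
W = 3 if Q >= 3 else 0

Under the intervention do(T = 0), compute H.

Under do(T=0), the mechanism T = |V - Q| is discarded; T is fixed at 0.
U = Q + 4  [with Q=0]  = 4
H = -2U + 2T + 4  [with U=4, T=0]  = -4

-4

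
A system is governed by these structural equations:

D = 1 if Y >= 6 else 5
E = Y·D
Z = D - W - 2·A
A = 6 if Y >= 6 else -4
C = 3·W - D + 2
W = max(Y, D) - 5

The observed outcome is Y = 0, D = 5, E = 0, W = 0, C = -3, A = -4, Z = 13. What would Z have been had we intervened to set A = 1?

Intervening sets A = 1 and removes its equation (A = 6 if Y >= 6 else -4).
D = 1 if Y >= 6 else 5  [with Y=0]  = 5
W = max(Y, D) - 5  [with Y=0, D=5]  = 0
Z = D - W - 2·A  [with D=5, W=0, A=1]  = 3

3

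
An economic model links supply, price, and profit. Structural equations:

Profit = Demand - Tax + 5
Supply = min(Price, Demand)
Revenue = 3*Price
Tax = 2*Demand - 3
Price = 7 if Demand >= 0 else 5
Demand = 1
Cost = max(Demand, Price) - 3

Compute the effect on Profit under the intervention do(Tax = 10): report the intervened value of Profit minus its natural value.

-11

Intervening sets Tax = 10 and removes its equation (Tax = 2*Demand - 3).
Profit = Demand - Tax + 5  [with Demand=1, Tax=10]  = -4
Without intervention: Tax = 2*Demand - 3  [with Demand=1]  = -1; Profit = Demand - Tax + 5  [with Demand=1, Tax=-1]  = 7.
Change = -4 − 7 = -11.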